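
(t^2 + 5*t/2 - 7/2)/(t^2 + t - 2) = (t + 7/2)/(t + 2)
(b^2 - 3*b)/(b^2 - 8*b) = (b - 3)/(b - 8)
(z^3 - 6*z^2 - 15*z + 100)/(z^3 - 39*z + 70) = (z^2 - z - 20)/(z^2 + 5*z - 14)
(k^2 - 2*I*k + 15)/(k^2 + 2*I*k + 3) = (k - 5*I)/(k - I)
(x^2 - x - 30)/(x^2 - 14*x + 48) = (x + 5)/(x - 8)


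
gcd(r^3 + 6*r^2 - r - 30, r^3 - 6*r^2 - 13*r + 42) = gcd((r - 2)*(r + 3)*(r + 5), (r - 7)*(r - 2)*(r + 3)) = r^2 + r - 6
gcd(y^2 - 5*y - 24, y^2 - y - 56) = y - 8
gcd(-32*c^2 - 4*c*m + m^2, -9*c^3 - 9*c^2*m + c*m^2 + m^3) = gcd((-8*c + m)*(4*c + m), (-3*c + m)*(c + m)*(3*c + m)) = 1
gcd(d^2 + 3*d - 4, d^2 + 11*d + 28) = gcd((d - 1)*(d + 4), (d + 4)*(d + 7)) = d + 4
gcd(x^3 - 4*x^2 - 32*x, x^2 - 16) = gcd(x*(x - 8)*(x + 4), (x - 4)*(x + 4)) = x + 4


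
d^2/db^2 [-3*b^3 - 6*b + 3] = -18*b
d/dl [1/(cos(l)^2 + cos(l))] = (sin(l)/cos(l)^2 + 2*tan(l))/(cos(l) + 1)^2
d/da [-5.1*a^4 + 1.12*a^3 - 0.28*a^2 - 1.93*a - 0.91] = -20.4*a^3 + 3.36*a^2 - 0.56*a - 1.93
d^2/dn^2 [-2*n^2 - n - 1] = -4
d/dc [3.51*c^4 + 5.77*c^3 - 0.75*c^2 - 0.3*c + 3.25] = 14.04*c^3 + 17.31*c^2 - 1.5*c - 0.3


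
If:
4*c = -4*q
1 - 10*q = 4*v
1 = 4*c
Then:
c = 1/4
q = -1/4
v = 7/8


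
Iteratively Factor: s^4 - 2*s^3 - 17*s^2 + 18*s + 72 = (s - 3)*(s^3 + s^2 - 14*s - 24) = (s - 4)*(s - 3)*(s^2 + 5*s + 6) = (s - 4)*(s - 3)*(s + 3)*(s + 2)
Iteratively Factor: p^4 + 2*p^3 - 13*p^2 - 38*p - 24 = (p + 1)*(p^3 + p^2 - 14*p - 24) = (p + 1)*(p + 3)*(p^2 - 2*p - 8) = (p - 4)*(p + 1)*(p + 3)*(p + 2)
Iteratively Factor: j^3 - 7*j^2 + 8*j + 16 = (j - 4)*(j^2 - 3*j - 4) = (j - 4)*(j + 1)*(j - 4)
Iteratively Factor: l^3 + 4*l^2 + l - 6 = (l + 2)*(l^2 + 2*l - 3) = (l - 1)*(l + 2)*(l + 3)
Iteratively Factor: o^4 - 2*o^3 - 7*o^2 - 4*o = (o + 1)*(o^3 - 3*o^2 - 4*o) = o*(o + 1)*(o^2 - 3*o - 4) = o*(o - 4)*(o + 1)*(o + 1)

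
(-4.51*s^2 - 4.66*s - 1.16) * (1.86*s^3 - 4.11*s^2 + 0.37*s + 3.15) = -8.3886*s^5 + 9.8685*s^4 + 15.3263*s^3 - 11.1631*s^2 - 15.1082*s - 3.654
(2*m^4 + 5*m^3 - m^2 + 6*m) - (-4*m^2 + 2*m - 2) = 2*m^4 + 5*m^3 + 3*m^2 + 4*m + 2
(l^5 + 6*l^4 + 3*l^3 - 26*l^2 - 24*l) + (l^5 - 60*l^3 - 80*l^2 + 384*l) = 2*l^5 + 6*l^4 - 57*l^3 - 106*l^2 + 360*l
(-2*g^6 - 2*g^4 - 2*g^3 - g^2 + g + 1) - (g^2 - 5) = -2*g^6 - 2*g^4 - 2*g^3 - 2*g^2 + g + 6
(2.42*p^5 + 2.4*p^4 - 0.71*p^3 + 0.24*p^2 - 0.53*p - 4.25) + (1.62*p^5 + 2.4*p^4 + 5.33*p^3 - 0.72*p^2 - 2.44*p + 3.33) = 4.04*p^5 + 4.8*p^4 + 4.62*p^3 - 0.48*p^2 - 2.97*p - 0.92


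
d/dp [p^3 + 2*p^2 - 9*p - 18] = 3*p^2 + 4*p - 9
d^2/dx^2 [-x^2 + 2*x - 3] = -2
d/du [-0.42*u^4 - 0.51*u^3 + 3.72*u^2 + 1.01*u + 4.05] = -1.68*u^3 - 1.53*u^2 + 7.44*u + 1.01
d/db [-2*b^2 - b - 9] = -4*b - 1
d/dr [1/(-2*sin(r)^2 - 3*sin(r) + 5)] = (4*sin(r) + 3)*cos(r)/(2*sin(r)^2 + 3*sin(r) - 5)^2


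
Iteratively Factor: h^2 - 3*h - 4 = (h + 1)*(h - 4)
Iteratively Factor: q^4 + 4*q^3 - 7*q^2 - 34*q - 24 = (q + 2)*(q^3 + 2*q^2 - 11*q - 12) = (q + 1)*(q + 2)*(q^2 + q - 12) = (q + 1)*(q + 2)*(q + 4)*(q - 3)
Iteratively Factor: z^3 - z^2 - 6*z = (z + 2)*(z^2 - 3*z) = (z - 3)*(z + 2)*(z)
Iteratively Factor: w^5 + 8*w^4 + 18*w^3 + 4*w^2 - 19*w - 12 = (w - 1)*(w^4 + 9*w^3 + 27*w^2 + 31*w + 12) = (w - 1)*(w + 1)*(w^3 + 8*w^2 + 19*w + 12) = (w - 1)*(w + 1)*(w + 3)*(w^2 + 5*w + 4) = (w - 1)*(w + 1)^2*(w + 3)*(w + 4)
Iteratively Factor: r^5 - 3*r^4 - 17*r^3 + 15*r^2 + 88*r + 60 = (r - 5)*(r^4 + 2*r^3 - 7*r^2 - 20*r - 12) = (r - 5)*(r + 2)*(r^3 - 7*r - 6) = (r - 5)*(r + 1)*(r + 2)*(r^2 - r - 6) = (r - 5)*(r + 1)*(r + 2)^2*(r - 3)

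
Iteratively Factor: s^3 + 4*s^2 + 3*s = (s)*(s^2 + 4*s + 3) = s*(s + 1)*(s + 3)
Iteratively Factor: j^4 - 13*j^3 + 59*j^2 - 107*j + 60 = (j - 1)*(j^3 - 12*j^2 + 47*j - 60) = (j - 5)*(j - 1)*(j^2 - 7*j + 12) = (j - 5)*(j - 4)*(j - 1)*(j - 3)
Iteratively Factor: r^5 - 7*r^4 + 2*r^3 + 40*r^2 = (r)*(r^4 - 7*r^3 + 2*r^2 + 40*r) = r*(r - 4)*(r^3 - 3*r^2 - 10*r) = r*(r - 4)*(r + 2)*(r^2 - 5*r) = r*(r - 5)*(r - 4)*(r + 2)*(r)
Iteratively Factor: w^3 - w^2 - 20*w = (w + 4)*(w^2 - 5*w) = (w - 5)*(w + 4)*(w)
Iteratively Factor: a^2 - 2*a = (a - 2)*(a)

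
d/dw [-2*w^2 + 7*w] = 7 - 4*w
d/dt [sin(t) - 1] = cos(t)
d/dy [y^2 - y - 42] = 2*y - 1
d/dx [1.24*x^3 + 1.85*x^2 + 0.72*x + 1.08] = 3.72*x^2 + 3.7*x + 0.72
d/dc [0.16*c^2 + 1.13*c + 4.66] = 0.32*c + 1.13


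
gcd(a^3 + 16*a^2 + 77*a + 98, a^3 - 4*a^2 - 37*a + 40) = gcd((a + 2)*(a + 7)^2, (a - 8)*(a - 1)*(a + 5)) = 1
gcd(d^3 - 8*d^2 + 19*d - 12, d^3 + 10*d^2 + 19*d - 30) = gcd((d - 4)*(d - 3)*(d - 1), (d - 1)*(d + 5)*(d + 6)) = d - 1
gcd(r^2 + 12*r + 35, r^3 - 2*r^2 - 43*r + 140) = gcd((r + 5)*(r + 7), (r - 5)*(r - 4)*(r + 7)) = r + 7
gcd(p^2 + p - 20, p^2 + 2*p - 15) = p + 5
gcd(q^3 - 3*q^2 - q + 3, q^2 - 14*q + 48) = 1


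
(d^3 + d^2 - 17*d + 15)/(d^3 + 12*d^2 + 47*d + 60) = (d^2 - 4*d + 3)/(d^2 + 7*d + 12)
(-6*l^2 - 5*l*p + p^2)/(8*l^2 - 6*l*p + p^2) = (-6*l^2 - 5*l*p + p^2)/(8*l^2 - 6*l*p + p^2)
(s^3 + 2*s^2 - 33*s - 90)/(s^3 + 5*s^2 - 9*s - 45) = (s - 6)/(s - 3)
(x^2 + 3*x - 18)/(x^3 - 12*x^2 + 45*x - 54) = (x + 6)/(x^2 - 9*x + 18)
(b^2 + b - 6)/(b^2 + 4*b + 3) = (b - 2)/(b + 1)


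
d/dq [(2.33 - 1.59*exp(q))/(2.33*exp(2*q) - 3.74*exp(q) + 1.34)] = (3.7047*exp(2*q) - 10.8578*exp(q) + 6.5836)*exp(q)/(5.4289*exp(4*q) - 17.4284*exp(3*q) + 20.232*exp(2*q) - 10.0232*exp(q) + 1.7956)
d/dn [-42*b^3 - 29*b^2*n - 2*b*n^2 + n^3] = -29*b^2 - 4*b*n + 3*n^2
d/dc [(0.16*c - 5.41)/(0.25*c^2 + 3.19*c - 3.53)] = (-0.04*c^2 + 2.705*c + 16.6931)/(0.0625*c^4 + 1.595*c^3 + 8.4111*c^2 - 22.5214*c + 12.4609)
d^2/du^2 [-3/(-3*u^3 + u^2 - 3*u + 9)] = 6*((1 - 9*u)*(3*u^3 - u^2 + 3*u - 9) + (9*u^2 - 2*u + 3)^2)/(3*u^3 - u^2 + 3*u - 9)^3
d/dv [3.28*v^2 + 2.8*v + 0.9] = 6.56*v + 2.8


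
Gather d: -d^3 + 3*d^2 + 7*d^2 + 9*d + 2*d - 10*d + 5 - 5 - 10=-d^3 + 10*d^2 + d - 10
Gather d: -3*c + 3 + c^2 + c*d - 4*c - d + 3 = c^2 - 7*c + d*(c - 1) + 6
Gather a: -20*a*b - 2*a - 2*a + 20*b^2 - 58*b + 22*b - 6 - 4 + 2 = a*(-20*b - 4) + 20*b^2 - 36*b - 8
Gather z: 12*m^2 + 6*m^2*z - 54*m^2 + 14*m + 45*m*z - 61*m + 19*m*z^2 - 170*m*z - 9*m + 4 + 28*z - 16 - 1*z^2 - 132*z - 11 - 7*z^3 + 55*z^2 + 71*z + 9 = -42*m^2 - 56*m - 7*z^3 + z^2*(19*m + 54) + z*(6*m^2 - 125*m - 33) - 14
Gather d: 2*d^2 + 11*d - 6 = 2*d^2 + 11*d - 6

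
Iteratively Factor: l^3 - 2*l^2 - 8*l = (l + 2)*(l^2 - 4*l) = (l - 4)*(l + 2)*(l)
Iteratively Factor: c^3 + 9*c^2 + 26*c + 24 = (c + 2)*(c^2 + 7*c + 12) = (c + 2)*(c + 4)*(c + 3)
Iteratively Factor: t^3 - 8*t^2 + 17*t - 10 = (t - 2)*(t^2 - 6*t + 5) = (t - 2)*(t - 1)*(t - 5)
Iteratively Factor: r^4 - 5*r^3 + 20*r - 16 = (r + 2)*(r^3 - 7*r^2 + 14*r - 8) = (r - 2)*(r + 2)*(r^2 - 5*r + 4) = (r - 2)*(r - 1)*(r + 2)*(r - 4)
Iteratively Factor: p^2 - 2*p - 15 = (p + 3)*(p - 5)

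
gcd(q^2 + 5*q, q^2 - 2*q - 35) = q + 5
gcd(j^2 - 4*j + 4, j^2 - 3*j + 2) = j - 2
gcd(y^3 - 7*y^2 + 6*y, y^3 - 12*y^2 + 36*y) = y^2 - 6*y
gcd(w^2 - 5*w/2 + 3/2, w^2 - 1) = w - 1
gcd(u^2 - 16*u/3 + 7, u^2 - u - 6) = u - 3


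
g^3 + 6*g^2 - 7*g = g*(g - 1)*(g + 7)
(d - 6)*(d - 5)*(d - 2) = d^3 - 13*d^2 + 52*d - 60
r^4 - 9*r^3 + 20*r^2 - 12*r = r*(r - 6)*(r - 2)*(r - 1)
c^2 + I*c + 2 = (c - I)*(c + 2*I)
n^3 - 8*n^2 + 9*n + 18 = (n - 6)*(n - 3)*(n + 1)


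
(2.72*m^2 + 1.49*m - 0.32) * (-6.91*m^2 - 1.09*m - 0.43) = -18.7952*m^4 - 13.2607*m^3 - 0.5825*m^2 - 0.2919*m + 0.1376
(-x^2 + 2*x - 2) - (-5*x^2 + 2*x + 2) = 4*x^2 - 4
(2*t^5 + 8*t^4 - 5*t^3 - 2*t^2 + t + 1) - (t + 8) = 2*t^5 + 8*t^4 - 5*t^3 - 2*t^2 - 7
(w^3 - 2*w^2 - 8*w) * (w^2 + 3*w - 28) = w^5 + w^4 - 42*w^3 + 32*w^2 + 224*w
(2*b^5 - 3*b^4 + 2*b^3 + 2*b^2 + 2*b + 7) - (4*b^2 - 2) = 2*b^5 - 3*b^4 + 2*b^3 - 2*b^2 + 2*b + 9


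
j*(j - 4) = j^2 - 4*j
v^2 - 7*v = v*(v - 7)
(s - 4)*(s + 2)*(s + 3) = s^3 + s^2 - 14*s - 24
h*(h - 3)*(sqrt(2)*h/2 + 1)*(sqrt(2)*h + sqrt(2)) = h^4 - 2*h^3 + sqrt(2)*h^3 - 3*h^2 - 2*sqrt(2)*h^2 - 3*sqrt(2)*h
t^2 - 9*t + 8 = (t - 8)*(t - 1)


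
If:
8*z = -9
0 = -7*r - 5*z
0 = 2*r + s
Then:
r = 45/56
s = -45/28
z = -9/8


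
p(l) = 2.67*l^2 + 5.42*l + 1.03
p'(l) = 5.34*l + 5.42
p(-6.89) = 90.44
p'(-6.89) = -31.37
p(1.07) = 9.89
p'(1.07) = 11.13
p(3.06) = 42.62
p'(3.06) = 21.76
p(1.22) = 11.62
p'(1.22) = 11.93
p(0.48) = 4.25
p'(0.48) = 7.98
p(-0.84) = -1.64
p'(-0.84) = 0.93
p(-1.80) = -0.08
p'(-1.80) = -4.19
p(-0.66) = -1.38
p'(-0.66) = 1.90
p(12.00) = 450.55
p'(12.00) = 69.50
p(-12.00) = 320.47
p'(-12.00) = -58.66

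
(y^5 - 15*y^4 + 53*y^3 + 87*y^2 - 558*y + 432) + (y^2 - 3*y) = y^5 - 15*y^4 + 53*y^3 + 88*y^2 - 561*y + 432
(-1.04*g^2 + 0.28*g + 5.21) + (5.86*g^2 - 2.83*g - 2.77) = 4.82*g^2 - 2.55*g + 2.44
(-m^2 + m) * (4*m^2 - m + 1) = -4*m^4 + 5*m^3 - 2*m^2 + m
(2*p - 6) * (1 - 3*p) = -6*p^2 + 20*p - 6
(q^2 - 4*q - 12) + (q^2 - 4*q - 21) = 2*q^2 - 8*q - 33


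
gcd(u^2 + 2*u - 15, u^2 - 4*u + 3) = u - 3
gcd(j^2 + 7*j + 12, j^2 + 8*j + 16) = j + 4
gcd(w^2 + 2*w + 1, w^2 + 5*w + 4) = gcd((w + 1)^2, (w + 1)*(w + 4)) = w + 1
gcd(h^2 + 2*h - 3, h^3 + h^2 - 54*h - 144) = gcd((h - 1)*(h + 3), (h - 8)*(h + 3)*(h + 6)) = h + 3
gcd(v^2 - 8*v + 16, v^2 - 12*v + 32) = v - 4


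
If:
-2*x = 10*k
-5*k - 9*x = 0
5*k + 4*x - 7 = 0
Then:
No Solution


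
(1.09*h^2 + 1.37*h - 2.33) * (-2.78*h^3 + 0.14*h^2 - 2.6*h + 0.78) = -3.0302*h^5 - 3.656*h^4 + 3.8352*h^3 - 3.038*h^2 + 7.1266*h - 1.8174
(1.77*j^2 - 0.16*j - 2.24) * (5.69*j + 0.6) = 10.0713*j^3 + 0.1516*j^2 - 12.8416*j - 1.344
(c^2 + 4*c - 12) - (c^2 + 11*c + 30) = -7*c - 42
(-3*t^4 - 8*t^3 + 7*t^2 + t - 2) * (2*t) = -6*t^5 - 16*t^4 + 14*t^3 + 2*t^2 - 4*t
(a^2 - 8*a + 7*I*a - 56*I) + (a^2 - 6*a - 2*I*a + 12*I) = 2*a^2 - 14*a + 5*I*a - 44*I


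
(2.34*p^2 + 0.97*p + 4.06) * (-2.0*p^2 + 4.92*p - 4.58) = -4.68*p^4 + 9.5728*p^3 - 14.0648*p^2 + 15.5326*p - 18.5948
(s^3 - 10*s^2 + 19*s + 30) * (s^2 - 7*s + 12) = s^5 - 17*s^4 + 101*s^3 - 223*s^2 + 18*s + 360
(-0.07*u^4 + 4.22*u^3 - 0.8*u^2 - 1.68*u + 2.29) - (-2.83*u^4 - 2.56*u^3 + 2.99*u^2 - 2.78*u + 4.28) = 2.76*u^4 + 6.78*u^3 - 3.79*u^2 + 1.1*u - 1.99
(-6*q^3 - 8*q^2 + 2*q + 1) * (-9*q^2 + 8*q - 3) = 54*q^5 + 24*q^4 - 64*q^3 + 31*q^2 + 2*q - 3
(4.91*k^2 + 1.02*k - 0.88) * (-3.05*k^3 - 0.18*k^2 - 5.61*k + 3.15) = -14.9755*k^5 - 3.9948*k^4 - 25.0447*k^3 + 9.9027*k^2 + 8.1498*k - 2.772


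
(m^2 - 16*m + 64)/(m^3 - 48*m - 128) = (m - 8)/(m^2 + 8*m + 16)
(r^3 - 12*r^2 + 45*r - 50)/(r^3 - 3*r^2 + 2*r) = (r^2 - 10*r + 25)/(r*(r - 1))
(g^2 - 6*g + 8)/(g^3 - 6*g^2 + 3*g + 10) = (g - 4)/(g^2 - 4*g - 5)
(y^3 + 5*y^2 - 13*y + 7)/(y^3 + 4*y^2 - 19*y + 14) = (y - 1)/(y - 2)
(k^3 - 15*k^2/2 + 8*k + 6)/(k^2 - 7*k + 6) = (k^2 - 3*k/2 - 1)/(k - 1)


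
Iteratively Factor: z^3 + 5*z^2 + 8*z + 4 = (z + 2)*(z^2 + 3*z + 2) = (z + 2)^2*(z + 1)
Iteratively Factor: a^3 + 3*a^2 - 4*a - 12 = (a + 2)*(a^2 + a - 6) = (a + 2)*(a + 3)*(a - 2)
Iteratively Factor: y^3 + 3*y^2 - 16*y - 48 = (y - 4)*(y^2 + 7*y + 12) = (y - 4)*(y + 3)*(y + 4)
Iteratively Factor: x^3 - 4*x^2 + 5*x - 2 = (x - 2)*(x^2 - 2*x + 1) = (x - 2)*(x - 1)*(x - 1)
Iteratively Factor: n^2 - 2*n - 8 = (n + 2)*(n - 4)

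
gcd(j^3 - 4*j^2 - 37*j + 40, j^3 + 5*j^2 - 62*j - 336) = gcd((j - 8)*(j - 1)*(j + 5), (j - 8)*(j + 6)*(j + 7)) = j - 8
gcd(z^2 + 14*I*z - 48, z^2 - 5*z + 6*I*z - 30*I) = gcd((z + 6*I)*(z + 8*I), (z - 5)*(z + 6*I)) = z + 6*I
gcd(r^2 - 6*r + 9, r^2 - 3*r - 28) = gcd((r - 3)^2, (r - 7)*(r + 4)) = 1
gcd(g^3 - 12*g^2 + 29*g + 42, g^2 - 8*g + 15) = 1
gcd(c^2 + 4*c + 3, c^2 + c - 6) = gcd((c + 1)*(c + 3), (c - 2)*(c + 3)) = c + 3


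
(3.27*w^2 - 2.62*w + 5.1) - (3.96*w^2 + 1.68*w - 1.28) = -0.69*w^2 - 4.3*w + 6.38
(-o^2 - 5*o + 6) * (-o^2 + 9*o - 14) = o^4 - 4*o^3 - 37*o^2 + 124*o - 84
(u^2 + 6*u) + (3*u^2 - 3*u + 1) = 4*u^2 + 3*u + 1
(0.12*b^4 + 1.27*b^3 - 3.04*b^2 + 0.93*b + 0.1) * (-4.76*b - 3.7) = -0.5712*b^5 - 6.4892*b^4 + 9.7714*b^3 + 6.8212*b^2 - 3.917*b - 0.37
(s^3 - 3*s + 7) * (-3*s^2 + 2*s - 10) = -3*s^5 + 2*s^4 - s^3 - 27*s^2 + 44*s - 70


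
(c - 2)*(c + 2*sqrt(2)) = c^2 - 2*c + 2*sqrt(2)*c - 4*sqrt(2)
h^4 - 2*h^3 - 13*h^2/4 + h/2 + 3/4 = (h - 3)*(h - 1/2)*(h + 1/2)*(h + 1)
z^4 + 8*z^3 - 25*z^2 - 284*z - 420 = (z - 6)*(z + 2)*(z + 5)*(z + 7)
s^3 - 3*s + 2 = (s - 1)^2*(s + 2)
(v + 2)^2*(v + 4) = v^3 + 8*v^2 + 20*v + 16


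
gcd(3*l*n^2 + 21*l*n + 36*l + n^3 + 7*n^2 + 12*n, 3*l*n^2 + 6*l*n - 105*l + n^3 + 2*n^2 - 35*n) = 3*l + n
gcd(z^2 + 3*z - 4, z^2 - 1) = z - 1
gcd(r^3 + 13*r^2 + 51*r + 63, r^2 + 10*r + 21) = r^2 + 10*r + 21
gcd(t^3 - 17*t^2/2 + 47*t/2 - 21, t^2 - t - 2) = t - 2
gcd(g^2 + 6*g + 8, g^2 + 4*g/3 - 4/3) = g + 2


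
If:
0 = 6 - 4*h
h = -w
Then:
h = 3/2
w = -3/2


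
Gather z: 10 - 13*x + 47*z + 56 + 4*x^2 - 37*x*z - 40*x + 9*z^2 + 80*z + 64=4*x^2 - 53*x + 9*z^2 + z*(127 - 37*x) + 130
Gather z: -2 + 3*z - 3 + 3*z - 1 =6*z - 6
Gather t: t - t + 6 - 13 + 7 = 0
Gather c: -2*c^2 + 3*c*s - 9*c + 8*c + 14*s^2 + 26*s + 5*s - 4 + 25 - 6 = -2*c^2 + c*(3*s - 1) + 14*s^2 + 31*s + 15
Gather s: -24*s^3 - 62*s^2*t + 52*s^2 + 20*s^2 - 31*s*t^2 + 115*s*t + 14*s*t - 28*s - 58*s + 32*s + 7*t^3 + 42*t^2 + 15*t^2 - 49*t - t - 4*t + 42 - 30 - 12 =-24*s^3 + s^2*(72 - 62*t) + s*(-31*t^2 + 129*t - 54) + 7*t^3 + 57*t^2 - 54*t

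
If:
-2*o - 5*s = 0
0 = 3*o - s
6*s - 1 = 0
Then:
No Solution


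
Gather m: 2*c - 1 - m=2*c - m - 1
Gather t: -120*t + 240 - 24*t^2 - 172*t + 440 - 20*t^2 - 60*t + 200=-44*t^2 - 352*t + 880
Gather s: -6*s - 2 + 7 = 5 - 6*s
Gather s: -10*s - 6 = -10*s - 6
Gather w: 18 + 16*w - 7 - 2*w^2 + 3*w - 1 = -2*w^2 + 19*w + 10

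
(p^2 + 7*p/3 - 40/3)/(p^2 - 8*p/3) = (p + 5)/p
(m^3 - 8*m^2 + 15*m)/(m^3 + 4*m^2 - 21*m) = (m - 5)/(m + 7)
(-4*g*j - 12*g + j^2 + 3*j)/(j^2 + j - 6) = (-4*g + j)/(j - 2)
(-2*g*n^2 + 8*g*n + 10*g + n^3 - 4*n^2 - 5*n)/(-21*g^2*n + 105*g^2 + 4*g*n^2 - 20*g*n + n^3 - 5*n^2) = (2*g*n + 2*g - n^2 - n)/(21*g^2 - 4*g*n - n^2)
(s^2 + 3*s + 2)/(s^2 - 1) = (s + 2)/(s - 1)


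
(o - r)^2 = o^2 - 2*o*r + r^2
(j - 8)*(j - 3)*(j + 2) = j^3 - 9*j^2 + 2*j + 48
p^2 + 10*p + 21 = (p + 3)*(p + 7)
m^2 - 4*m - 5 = (m - 5)*(m + 1)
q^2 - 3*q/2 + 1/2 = (q - 1)*(q - 1/2)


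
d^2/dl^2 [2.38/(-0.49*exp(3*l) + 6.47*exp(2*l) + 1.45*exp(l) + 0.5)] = (2.38*(-2.94*exp(2*l) + 25.88*exp(l) + 2.9)*(-1.47*exp(2*l) + 12.94*exp(l) + 1.45)*exp(l) + (10.4958*exp(2*l) - 61.5944*exp(l) - 3.451)*(-0.49*exp(3*l) + 6.47*exp(2*l) + 1.45*exp(l) + 0.5))*exp(l)/(-0.49*exp(3*l) + 6.47*exp(2*l) + 1.45*exp(l) + 0.5)^3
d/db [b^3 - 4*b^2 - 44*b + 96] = 3*b^2 - 8*b - 44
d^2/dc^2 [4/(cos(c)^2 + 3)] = 8*(-2*sin(c)^4 - 5*sin(c)^2 + 4)/(cos(c)^2 + 3)^3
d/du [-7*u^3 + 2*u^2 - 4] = u*(4 - 21*u)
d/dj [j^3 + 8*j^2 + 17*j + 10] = 3*j^2 + 16*j + 17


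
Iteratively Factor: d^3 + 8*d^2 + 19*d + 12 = (d + 3)*(d^2 + 5*d + 4) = (d + 3)*(d + 4)*(d + 1)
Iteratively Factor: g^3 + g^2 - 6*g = (g + 3)*(g^2 - 2*g) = (g - 2)*(g + 3)*(g)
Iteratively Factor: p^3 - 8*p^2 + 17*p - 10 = (p - 1)*(p^2 - 7*p + 10) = (p - 2)*(p - 1)*(p - 5)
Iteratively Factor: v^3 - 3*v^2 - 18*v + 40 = (v - 2)*(v^2 - v - 20) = (v - 5)*(v - 2)*(v + 4)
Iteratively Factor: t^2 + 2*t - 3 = (t + 3)*(t - 1)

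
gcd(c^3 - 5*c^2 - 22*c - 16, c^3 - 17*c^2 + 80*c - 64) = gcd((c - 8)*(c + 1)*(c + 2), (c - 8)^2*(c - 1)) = c - 8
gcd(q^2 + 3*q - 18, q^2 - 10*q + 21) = q - 3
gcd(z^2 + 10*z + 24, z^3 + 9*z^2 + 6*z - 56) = z + 4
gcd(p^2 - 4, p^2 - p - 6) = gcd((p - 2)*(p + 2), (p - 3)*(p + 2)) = p + 2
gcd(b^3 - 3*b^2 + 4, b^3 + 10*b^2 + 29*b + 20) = b + 1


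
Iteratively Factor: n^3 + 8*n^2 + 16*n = (n + 4)*(n^2 + 4*n) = n*(n + 4)*(n + 4)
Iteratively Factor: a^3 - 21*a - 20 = (a + 4)*(a^2 - 4*a - 5) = (a - 5)*(a + 4)*(a + 1)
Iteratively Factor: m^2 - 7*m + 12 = (m - 3)*(m - 4)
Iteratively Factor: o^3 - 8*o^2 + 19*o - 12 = (o - 4)*(o^2 - 4*o + 3) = (o - 4)*(o - 3)*(o - 1)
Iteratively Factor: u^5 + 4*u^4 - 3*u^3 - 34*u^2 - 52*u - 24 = (u + 2)*(u^4 + 2*u^3 - 7*u^2 - 20*u - 12) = (u + 2)^2*(u^3 - 7*u - 6) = (u + 1)*(u + 2)^2*(u^2 - u - 6) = (u + 1)*(u + 2)^3*(u - 3)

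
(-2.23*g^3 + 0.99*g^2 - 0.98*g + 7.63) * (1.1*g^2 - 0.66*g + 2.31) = -2.453*g^5 + 2.5608*g^4 - 6.8827*g^3 + 11.3267*g^2 - 7.2996*g + 17.6253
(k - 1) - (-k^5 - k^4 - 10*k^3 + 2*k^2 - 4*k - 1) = k^5 + k^4 + 10*k^3 - 2*k^2 + 5*k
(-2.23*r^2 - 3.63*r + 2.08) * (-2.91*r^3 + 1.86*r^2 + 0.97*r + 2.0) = 6.4893*r^5 + 6.4155*r^4 - 14.9677*r^3 - 4.1123*r^2 - 5.2424*r + 4.16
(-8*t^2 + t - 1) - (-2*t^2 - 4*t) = -6*t^2 + 5*t - 1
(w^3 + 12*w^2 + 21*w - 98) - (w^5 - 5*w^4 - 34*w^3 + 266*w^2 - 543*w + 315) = -w^5 + 5*w^4 + 35*w^3 - 254*w^2 + 564*w - 413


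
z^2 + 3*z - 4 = (z - 1)*(z + 4)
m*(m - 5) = m^2 - 5*m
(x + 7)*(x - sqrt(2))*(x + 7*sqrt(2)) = x^3 + 7*x^2 + 6*sqrt(2)*x^2 - 14*x + 42*sqrt(2)*x - 98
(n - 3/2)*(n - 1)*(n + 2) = n^3 - n^2/2 - 7*n/2 + 3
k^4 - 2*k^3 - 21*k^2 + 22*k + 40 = (k - 5)*(k - 2)*(k + 1)*(k + 4)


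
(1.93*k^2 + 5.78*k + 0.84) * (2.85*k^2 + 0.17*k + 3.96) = 5.5005*k^4 + 16.8011*k^3 + 11.0194*k^2 + 23.0316*k + 3.3264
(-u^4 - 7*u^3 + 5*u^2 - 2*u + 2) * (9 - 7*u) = 7*u^5 + 40*u^4 - 98*u^3 + 59*u^2 - 32*u + 18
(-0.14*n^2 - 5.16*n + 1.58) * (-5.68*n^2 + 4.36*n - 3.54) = 0.7952*n^4 + 28.6984*n^3 - 30.9764*n^2 + 25.1552*n - 5.5932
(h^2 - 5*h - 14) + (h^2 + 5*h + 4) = 2*h^2 - 10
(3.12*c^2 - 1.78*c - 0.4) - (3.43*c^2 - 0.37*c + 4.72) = -0.31*c^2 - 1.41*c - 5.12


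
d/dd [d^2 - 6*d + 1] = 2*d - 6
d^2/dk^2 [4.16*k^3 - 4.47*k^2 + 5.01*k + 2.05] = 24.96*k - 8.94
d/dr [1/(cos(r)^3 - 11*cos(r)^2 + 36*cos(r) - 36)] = (3*cos(r)^2 - 22*cos(r) + 36)*sin(r)/(cos(r)^3 - 11*cos(r)^2 + 36*cos(r) - 36)^2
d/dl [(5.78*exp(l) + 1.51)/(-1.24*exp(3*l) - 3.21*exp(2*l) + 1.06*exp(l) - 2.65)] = (14.3344*exp(3*l) + 24.171*exp(2*l) + 9.6942*exp(l) - 16.9176)*exp(l)/(1.5376*exp(6*l) + 7.9608*exp(5*l) + 7.6753*exp(4*l) - 0.2332*exp(3*l) + 18.1366*exp(2*l) - 5.618*exp(l) + 7.0225)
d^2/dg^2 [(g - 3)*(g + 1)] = 2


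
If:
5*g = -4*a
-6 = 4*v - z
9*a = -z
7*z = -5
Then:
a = 5/63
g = -4/63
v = -47/28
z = -5/7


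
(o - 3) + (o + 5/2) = 2*o - 1/2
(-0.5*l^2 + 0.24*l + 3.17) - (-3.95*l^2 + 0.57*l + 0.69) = 3.45*l^2 - 0.33*l + 2.48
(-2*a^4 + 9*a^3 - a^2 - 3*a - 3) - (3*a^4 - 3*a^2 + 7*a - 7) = -5*a^4 + 9*a^3 + 2*a^2 - 10*a + 4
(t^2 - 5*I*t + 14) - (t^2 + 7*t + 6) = -7*t - 5*I*t + 8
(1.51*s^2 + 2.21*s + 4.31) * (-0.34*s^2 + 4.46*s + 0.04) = -0.5134*s^4 + 5.9832*s^3 + 8.4516*s^2 + 19.311*s + 0.1724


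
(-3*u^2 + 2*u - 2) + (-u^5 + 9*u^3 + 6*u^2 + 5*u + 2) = -u^5 + 9*u^3 + 3*u^2 + 7*u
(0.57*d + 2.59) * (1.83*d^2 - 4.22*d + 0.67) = 1.0431*d^3 + 2.3343*d^2 - 10.5479*d + 1.7353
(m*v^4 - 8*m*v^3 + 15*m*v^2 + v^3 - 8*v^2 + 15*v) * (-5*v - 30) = -5*m*v^5 + 10*m*v^4 + 165*m*v^3 - 450*m*v^2 - 5*v^4 + 10*v^3 + 165*v^2 - 450*v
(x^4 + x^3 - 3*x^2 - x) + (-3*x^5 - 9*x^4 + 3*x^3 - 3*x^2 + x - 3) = -3*x^5 - 8*x^4 + 4*x^3 - 6*x^2 - 3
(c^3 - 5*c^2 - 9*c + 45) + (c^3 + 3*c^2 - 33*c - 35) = 2*c^3 - 2*c^2 - 42*c + 10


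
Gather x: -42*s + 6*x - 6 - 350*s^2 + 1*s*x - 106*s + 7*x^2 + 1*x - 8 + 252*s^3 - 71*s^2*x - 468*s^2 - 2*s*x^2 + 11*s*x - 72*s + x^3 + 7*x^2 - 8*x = 252*s^3 - 818*s^2 - 220*s + x^3 + x^2*(14 - 2*s) + x*(-71*s^2 + 12*s - 1) - 14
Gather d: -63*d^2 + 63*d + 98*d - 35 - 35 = -63*d^2 + 161*d - 70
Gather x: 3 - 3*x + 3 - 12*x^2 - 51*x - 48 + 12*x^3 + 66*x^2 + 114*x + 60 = 12*x^3 + 54*x^2 + 60*x + 18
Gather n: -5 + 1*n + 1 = n - 4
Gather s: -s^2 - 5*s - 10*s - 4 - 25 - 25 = -s^2 - 15*s - 54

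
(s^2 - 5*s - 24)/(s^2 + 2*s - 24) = (s^2 - 5*s - 24)/(s^2 + 2*s - 24)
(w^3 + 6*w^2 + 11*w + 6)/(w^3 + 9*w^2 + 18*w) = (w^2 + 3*w + 2)/(w*(w + 6))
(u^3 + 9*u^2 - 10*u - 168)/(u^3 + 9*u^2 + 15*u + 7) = (u^2 + 2*u - 24)/(u^2 + 2*u + 1)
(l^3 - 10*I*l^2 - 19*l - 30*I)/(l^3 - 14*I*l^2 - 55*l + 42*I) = (l^2 - 4*I*l + 5)/(l^2 - 8*I*l - 7)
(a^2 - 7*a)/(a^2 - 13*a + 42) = a/(a - 6)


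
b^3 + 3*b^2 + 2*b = b*(b + 1)*(b + 2)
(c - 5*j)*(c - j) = c^2 - 6*c*j + 5*j^2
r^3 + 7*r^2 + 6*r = r*(r + 1)*(r + 6)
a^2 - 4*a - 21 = (a - 7)*(a + 3)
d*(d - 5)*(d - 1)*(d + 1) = d^4 - 5*d^3 - d^2 + 5*d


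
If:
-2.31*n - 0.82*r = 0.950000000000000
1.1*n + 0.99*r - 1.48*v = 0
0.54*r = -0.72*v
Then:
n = -0.51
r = 0.26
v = -0.20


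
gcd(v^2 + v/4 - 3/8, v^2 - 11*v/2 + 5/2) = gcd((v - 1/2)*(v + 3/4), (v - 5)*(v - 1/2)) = v - 1/2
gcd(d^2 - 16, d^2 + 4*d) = d + 4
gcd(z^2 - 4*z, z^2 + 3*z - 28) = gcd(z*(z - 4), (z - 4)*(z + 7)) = z - 4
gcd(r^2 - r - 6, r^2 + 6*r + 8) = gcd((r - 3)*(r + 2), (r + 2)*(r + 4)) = r + 2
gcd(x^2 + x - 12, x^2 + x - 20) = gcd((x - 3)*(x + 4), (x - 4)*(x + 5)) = 1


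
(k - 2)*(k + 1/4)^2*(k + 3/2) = k^4 - 51*k^2/16 - 49*k/32 - 3/16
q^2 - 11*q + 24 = (q - 8)*(q - 3)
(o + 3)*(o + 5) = o^2 + 8*o + 15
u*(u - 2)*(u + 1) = u^3 - u^2 - 2*u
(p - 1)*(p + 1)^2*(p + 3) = p^4 + 4*p^3 + 2*p^2 - 4*p - 3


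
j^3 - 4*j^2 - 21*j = j*(j - 7)*(j + 3)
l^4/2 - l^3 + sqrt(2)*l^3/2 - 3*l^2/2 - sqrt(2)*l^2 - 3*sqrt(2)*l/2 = l*(l/2 + sqrt(2)/2)*(l - 3)*(l + 1)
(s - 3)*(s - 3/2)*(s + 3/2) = s^3 - 3*s^2 - 9*s/4 + 27/4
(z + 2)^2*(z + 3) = z^3 + 7*z^2 + 16*z + 12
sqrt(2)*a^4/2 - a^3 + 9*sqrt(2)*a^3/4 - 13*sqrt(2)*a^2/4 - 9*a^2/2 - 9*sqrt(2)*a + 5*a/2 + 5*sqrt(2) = (a - 1/2)*(a + 5)*(a - 2*sqrt(2))*(sqrt(2)*a/2 + 1)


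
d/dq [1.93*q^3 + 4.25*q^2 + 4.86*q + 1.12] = 5.79*q^2 + 8.5*q + 4.86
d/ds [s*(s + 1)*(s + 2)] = 3*s^2 + 6*s + 2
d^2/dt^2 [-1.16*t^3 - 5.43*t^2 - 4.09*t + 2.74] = -6.96*t - 10.86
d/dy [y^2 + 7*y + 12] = 2*y + 7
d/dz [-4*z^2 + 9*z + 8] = 9 - 8*z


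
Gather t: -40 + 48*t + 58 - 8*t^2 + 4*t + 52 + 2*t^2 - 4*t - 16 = -6*t^2 + 48*t + 54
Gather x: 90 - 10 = 80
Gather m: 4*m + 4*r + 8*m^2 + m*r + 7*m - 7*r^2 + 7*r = 8*m^2 + m*(r + 11) - 7*r^2 + 11*r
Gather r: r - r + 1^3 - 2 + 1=0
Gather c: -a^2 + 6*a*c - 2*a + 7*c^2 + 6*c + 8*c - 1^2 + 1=-a^2 - 2*a + 7*c^2 + c*(6*a + 14)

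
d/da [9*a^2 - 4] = 18*a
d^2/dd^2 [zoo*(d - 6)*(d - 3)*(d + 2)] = zoo*(d + 1)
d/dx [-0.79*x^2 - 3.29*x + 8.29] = -1.58*x - 3.29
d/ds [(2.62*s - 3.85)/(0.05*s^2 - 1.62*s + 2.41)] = (-0.131*s^2 + 0.385*s + 0.0771999999999995)/(0.0025*s^4 - 0.162*s^3 + 2.8654*s^2 - 7.8084*s + 5.8081)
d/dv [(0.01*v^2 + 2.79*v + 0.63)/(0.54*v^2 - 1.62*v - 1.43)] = (-1.5228*v^2 - 0.709*v - 2.9691)/(0.2916*v^4 - 1.7496*v^3 + 1.08*v^2 + 4.6332*v + 2.0449)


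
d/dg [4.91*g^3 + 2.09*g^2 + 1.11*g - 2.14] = 14.73*g^2 + 4.18*g + 1.11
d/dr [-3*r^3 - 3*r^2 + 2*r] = -9*r^2 - 6*r + 2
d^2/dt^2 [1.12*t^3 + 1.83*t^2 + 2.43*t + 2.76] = 6.72*t + 3.66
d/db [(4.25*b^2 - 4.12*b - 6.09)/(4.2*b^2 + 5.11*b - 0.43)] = (39.0215*b^2 + 47.501*b + 32.8915)/(17.64*b^4 + 42.924*b^3 + 22.5001*b^2 - 4.3946*b + 0.1849)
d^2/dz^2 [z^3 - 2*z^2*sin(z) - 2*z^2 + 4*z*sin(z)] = 2*z^2*sin(z) - 4*z*sin(z) - 8*z*cos(z) + 6*z - 4*sin(z) + 8*cos(z) - 4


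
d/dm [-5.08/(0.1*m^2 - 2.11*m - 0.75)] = (1.016*m - 10.7188)/(-0.1*m^2 + 2.11*m + 0.75)^2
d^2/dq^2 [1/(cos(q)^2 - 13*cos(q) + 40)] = (-4*sin(q)^4 + 11*sin(q)^2 - 2275*cos(q)/4 + 39*cos(3*q)/4 + 251)/((cos(q) - 8)^3*(cos(q) - 5)^3)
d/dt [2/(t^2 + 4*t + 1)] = 4*(-t - 2)/(t^2 + 4*t + 1)^2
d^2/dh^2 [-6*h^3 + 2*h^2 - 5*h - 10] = 4 - 36*h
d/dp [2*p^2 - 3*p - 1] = 4*p - 3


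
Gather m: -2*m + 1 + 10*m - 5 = 8*m - 4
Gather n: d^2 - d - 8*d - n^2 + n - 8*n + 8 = d^2 - 9*d - n^2 - 7*n + 8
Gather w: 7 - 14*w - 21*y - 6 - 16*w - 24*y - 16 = -30*w - 45*y - 15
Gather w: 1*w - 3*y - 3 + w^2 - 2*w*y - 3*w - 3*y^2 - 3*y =w^2 + w*(-2*y - 2) - 3*y^2 - 6*y - 3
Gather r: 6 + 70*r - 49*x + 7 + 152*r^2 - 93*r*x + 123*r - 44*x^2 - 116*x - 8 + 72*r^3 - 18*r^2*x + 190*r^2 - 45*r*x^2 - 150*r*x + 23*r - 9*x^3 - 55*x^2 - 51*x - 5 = 72*r^3 + r^2*(342 - 18*x) + r*(-45*x^2 - 243*x + 216) - 9*x^3 - 99*x^2 - 216*x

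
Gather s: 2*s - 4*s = -2*s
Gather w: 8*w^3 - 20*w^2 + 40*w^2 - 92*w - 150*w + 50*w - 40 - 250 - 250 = 8*w^3 + 20*w^2 - 192*w - 540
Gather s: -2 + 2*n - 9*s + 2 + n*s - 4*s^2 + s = 2*n - 4*s^2 + s*(n - 8)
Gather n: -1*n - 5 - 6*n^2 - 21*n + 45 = -6*n^2 - 22*n + 40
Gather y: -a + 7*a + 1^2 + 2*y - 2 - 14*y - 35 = 6*a - 12*y - 36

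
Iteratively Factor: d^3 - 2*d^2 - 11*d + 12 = (d - 1)*(d^2 - d - 12) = (d - 1)*(d + 3)*(d - 4)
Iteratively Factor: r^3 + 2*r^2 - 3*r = (r + 3)*(r^2 - r) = r*(r + 3)*(r - 1)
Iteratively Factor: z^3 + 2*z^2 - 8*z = (z - 2)*(z^2 + 4*z) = z*(z - 2)*(z + 4)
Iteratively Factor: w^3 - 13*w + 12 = (w - 1)*(w^2 + w - 12) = (w - 3)*(w - 1)*(w + 4)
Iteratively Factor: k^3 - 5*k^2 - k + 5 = (k - 5)*(k^2 - 1) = (k - 5)*(k + 1)*(k - 1)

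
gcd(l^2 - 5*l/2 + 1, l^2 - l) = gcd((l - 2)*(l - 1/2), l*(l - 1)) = 1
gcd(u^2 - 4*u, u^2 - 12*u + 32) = u - 4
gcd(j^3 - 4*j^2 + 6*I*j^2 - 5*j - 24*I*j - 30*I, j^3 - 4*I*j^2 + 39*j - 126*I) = j + 6*I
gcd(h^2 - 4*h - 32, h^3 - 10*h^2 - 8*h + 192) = h^2 - 4*h - 32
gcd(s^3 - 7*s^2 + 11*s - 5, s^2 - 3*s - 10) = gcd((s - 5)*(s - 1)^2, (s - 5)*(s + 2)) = s - 5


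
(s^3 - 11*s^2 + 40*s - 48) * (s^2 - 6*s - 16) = s^5 - 17*s^4 + 90*s^3 - 112*s^2 - 352*s + 768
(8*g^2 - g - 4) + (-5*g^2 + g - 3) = 3*g^2 - 7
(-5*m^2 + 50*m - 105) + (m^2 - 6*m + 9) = -4*m^2 + 44*m - 96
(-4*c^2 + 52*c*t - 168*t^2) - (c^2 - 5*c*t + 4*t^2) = -5*c^2 + 57*c*t - 172*t^2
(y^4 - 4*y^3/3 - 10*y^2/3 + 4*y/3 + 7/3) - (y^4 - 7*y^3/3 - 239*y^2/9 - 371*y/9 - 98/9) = y^3 + 209*y^2/9 + 383*y/9 + 119/9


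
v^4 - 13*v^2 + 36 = (v - 3)*(v - 2)*(v + 2)*(v + 3)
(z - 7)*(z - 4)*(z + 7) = z^3 - 4*z^2 - 49*z + 196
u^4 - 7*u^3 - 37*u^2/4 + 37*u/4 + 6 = (u - 8)*(u - 1)*(u + 1/2)*(u + 3/2)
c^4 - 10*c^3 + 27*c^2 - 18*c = c*(c - 6)*(c - 3)*(c - 1)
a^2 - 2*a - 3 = (a - 3)*(a + 1)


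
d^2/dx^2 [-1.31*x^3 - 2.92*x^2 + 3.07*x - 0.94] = -7.86*x - 5.84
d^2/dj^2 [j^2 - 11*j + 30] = 2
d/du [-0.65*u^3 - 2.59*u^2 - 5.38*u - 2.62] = -1.95*u^2 - 5.18*u - 5.38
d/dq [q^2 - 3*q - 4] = 2*q - 3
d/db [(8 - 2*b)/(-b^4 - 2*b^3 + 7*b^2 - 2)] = 2*(b^4 + 2*b^3 - 7*b^2 - 2*b*(b - 4)*(2*b^2 + 3*b - 7) + 2)/(b^4 + 2*b^3 - 7*b^2 + 2)^2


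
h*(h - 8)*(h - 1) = h^3 - 9*h^2 + 8*h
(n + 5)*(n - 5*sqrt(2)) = n^2 - 5*sqrt(2)*n + 5*n - 25*sqrt(2)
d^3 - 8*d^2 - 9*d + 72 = (d - 8)*(d - 3)*(d + 3)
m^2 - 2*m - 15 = (m - 5)*(m + 3)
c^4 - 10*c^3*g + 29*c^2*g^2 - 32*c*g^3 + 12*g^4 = (c - 6*g)*(c - 2*g)*(c - g)^2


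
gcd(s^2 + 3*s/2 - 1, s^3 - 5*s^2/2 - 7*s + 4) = s^2 + 3*s/2 - 1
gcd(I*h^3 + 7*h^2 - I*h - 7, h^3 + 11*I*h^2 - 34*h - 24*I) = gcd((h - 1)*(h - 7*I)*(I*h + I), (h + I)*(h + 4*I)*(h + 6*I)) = 1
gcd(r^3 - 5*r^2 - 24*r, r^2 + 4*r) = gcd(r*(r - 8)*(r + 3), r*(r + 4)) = r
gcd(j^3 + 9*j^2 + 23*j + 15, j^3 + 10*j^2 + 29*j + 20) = j^2 + 6*j + 5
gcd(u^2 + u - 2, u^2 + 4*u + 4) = u + 2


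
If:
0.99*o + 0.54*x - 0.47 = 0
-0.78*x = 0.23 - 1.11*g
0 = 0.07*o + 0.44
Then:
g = 8.92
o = -6.29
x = 12.39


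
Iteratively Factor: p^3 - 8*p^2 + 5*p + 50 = (p + 2)*(p^2 - 10*p + 25) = (p - 5)*(p + 2)*(p - 5)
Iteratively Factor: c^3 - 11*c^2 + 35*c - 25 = (c - 5)*(c^2 - 6*c + 5) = (c - 5)^2*(c - 1)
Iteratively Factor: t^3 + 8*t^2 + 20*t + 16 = (t + 2)*(t^2 + 6*t + 8) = (t + 2)*(t + 4)*(t + 2)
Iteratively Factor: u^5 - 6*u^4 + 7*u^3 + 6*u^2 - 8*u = (u + 1)*(u^4 - 7*u^3 + 14*u^2 - 8*u) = (u - 1)*(u + 1)*(u^3 - 6*u^2 + 8*u) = (u - 2)*(u - 1)*(u + 1)*(u^2 - 4*u) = (u - 4)*(u - 2)*(u - 1)*(u + 1)*(u)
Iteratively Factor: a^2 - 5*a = (a - 5)*(a)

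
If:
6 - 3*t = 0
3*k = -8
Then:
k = -8/3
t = 2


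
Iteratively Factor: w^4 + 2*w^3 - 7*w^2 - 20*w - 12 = (w + 1)*(w^3 + w^2 - 8*w - 12) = (w + 1)*(w + 2)*(w^2 - w - 6) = (w + 1)*(w + 2)^2*(w - 3)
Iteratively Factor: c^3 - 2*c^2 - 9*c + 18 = (c - 3)*(c^2 + c - 6) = (c - 3)*(c + 3)*(c - 2)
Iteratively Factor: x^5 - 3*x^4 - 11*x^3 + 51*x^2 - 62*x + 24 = (x - 2)*(x^4 - x^3 - 13*x^2 + 25*x - 12) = (x - 2)*(x - 1)*(x^3 - 13*x + 12) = (x - 2)*(x - 1)^2*(x^2 + x - 12) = (x - 3)*(x - 2)*(x - 1)^2*(x + 4)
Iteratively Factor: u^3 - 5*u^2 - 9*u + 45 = (u - 3)*(u^2 - 2*u - 15) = (u - 3)*(u + 3)*(u - 5)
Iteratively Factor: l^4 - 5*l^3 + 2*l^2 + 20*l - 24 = (l + 2)*(l^3 - 7*l^2 + 16*l - 12) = (l - 3)*(l + 2)*(l^2 - 4*l + 4) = (l - 3)*(l - 2)*(l + 2)*(l - 2)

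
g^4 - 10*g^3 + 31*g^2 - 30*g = g*(g - 5)*(g - 3)*(g - 2)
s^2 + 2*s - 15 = (s - 3)*(s + 5)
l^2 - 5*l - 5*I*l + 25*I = (l - 5)*(l - 5*I)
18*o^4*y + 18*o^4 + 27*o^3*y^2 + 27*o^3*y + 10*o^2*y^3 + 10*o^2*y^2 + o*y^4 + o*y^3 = (o + y)*(3*o + y)*(6*o + y)*(o*y + o)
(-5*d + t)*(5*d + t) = -25*d^2 + t^2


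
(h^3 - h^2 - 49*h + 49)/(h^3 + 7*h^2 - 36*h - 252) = (h^2 - 8*h + 7)/(h^2 - 36)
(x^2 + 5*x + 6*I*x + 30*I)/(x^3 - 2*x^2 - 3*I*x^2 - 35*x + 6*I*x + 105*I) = (x + 6*I)/(x^2 - x*(7 + 3*I) + 21*I)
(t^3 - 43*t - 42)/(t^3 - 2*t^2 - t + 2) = (t^2 - t - 42)/(t^2 - 3*t + 2)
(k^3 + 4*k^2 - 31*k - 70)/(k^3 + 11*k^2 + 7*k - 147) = (k^2 - 3*k - 10)/(k^2 + 4*k - 21)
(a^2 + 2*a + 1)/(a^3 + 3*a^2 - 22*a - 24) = (a + 1)/(a^2 + 2*a - 24)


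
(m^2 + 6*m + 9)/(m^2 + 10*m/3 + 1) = 3*(m + 3)/(3*m + 1)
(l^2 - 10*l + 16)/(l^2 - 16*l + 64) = (l - 2)/(l - 8)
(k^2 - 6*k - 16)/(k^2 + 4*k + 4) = (k - 8)/(k + 2)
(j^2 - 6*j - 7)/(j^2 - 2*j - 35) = (j + 1)/(j + 5)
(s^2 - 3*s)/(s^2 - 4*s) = (s - 3)/(s - 4)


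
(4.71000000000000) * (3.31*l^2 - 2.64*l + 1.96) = 15.5901*l^2 - 12.4344*l + 9.2316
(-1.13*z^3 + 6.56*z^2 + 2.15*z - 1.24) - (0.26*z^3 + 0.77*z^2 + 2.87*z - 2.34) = -1.39*z^3 + 5.79*z^2 - 0.72*z + 1.1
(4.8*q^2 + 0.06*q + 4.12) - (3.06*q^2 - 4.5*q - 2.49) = 1.74*q^2 + 4.56*q + 6.61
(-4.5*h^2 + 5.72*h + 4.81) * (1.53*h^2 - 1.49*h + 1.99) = -6.885*h^4 + 15.4566*h^3 - 10.1185*h^2 + 4.2159*h + 9.5719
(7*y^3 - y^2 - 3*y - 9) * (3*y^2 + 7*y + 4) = 21*y^5 + 46*y^4 + 12*y^3 - 52*y^2 - 75*y - 36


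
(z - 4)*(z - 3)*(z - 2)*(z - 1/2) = z^4 - 19*z^3/2 + 61*z^2/2 - 37*z + 12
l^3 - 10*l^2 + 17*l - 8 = (l - 8)*(l - 1)^2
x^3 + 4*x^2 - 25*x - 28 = (x - 4)*(x + 1)*(x + 7)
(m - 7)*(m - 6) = m^2 - 13*m + 42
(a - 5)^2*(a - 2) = a^3 - 12*a^2 + 45*a - 50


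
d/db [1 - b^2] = -2*b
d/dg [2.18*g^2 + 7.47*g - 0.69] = 4.36*g + 7.47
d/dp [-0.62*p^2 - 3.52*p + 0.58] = -1.24*p - 3.52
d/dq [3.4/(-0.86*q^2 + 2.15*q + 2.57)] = (5.848*q - 7.31)/(-0.86*q^2 + 2.15*q + 2.57)^2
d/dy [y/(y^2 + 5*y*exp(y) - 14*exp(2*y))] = (y^2 - y*(5*y*exp(y) + 2*y - 28*exp(2*y) + 5*exp(y)) + 5*y*exp(y) - 14*exp(2*y))/(y^2 + 5*y*exp(y) - 14*exp(2*y))^2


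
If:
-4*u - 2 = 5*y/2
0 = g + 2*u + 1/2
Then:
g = 5*y/4 + 1/2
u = -5*y/8 - 1/2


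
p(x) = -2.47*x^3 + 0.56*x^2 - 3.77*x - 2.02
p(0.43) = -3.73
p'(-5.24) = -213.10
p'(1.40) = -16.73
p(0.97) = -7.40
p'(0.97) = -9.66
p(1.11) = -8.89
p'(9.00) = -593.90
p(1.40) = -12.98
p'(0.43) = -4.66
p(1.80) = -21.40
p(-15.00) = 8516.78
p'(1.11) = -11.66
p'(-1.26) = -16.95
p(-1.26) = 8.56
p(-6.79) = 822.62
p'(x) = -7.41*x^2 + 1.12*x - 3.77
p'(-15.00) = -1687.82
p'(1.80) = -25.76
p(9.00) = -1791.22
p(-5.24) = 388.49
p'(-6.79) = -353.01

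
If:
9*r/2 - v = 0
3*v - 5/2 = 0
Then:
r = 5/27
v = 5/6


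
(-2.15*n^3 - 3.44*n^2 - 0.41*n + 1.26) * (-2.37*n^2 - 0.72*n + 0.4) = 5.0955*n^5 + 9.7008*n^4 + 2.5885*n^3 - 4.067*n^2 - 1.0712*n + 0.504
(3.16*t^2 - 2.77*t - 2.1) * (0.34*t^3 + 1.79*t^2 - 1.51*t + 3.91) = 1.0744*t^5 + 4.7146*t^4 - 10.4439*t^3 + 12.7793*t^2 - 7.6597*t - 8.211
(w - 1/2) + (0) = w - 1/2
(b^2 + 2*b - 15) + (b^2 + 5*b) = 2*b^2 + 7*b - 15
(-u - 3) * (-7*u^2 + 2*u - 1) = 7*u^3 + 19*u^2 - 5*u + 3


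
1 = 1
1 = 1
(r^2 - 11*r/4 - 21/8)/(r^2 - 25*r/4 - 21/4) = (r - 7/2)/(r - 7)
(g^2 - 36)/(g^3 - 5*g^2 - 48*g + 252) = (g + 6)/(g^2 + g - 42)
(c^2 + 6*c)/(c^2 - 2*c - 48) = c/(c - 8)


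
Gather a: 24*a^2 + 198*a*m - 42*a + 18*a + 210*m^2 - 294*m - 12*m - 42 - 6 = 24*a^2 + a*(198*m - 24) + 210*m^2 - 306*m - 48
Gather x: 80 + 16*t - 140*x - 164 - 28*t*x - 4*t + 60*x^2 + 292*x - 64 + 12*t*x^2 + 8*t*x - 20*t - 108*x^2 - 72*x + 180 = -8*t + x^2*(12*t - 48) + x*(80 - 20*t) + 32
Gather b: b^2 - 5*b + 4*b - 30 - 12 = b^2 - b - 42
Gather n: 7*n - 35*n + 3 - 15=-28*n - 12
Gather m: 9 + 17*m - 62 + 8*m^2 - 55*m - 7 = 8*m^2 - 38*m - 60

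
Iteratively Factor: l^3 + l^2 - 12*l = (l + 4)*(l^2 - 3*l) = l*(l + 4)*(l - 3)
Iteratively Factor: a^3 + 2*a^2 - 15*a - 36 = (a + 3)*(a^2 - a - 12) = (a + 3)^2*(a - 4)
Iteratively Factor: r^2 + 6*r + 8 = (r + 2)*(r + 4)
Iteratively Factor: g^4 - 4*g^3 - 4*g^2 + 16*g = (g)*(g^3 - 4*g^2 - 4*g + 16) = g*(g - 2)*(g^2 - 2*g - 8) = g*(g - 2)*(g + 2)*(g - 4)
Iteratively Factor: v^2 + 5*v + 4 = (v + 4)*(v + 1)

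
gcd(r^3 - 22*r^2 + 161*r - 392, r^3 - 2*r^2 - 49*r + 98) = r - 7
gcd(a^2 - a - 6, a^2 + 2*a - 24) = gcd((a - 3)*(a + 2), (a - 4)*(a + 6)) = 1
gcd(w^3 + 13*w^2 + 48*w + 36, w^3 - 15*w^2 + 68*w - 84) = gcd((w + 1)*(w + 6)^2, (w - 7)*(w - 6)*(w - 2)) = 1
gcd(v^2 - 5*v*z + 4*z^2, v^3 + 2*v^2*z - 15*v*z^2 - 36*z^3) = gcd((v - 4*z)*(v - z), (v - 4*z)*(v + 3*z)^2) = -v + 4*z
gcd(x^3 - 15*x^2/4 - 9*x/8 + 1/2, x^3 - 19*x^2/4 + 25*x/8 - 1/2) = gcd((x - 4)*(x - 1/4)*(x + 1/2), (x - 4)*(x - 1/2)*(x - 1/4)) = x^2 - 17*x/4 + 1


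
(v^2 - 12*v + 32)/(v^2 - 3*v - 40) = (v - 4)/(v + 5)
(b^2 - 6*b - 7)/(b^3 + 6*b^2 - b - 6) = (b - 7)/(b^2 + 5*b - 6)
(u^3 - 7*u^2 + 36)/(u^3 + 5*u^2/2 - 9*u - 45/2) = 2*(u^2 - 4*u - 12)/(2*u^2 + 11*u + 15)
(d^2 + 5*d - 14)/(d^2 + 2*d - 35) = (d - 2)/(d - 5)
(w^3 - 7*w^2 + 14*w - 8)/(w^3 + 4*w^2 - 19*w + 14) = (w - 4)/(w + 7)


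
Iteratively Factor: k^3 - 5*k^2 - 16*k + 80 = (k - 5)*(k^2 - 16) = (k - 5)*(k - 4)*(k + 4)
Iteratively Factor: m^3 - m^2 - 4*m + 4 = (m - 1)*(m^2 - 4) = (m - 1)*(m + 2)*(m - 2)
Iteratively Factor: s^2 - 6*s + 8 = (s - 2)*(s - 4)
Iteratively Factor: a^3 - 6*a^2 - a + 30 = (a - 3)*(a^2 - 3*a - 10) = (a - 5)*(a - 3)*(a + 2)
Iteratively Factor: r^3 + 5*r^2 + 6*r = (r)*(r^2 + 5*r + 6) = r*(r + 3)*(r + 2)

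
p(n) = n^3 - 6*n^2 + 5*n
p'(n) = 3*n^2 - 12*n + 5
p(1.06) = -0.25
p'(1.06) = -4.35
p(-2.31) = -55.89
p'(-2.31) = 48.73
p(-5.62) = -395.11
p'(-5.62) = 167.19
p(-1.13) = -14.75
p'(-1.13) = 22.39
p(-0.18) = -1.10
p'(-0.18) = 7.26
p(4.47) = -8.22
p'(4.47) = 11.30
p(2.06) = -6.42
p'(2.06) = -6.99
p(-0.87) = -9.55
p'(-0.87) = 17.71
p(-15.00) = -4800.00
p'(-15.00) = 860.00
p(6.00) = 30.00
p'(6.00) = 41.00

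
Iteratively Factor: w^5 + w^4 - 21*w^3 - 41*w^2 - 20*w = (w + 4)*(w^4 - 3*w^3 - 9*w^2 - 5*w) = (w - 5)*(w + 4)*(w^3 + 2*w^2 + w) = w*(w - 5)*(w + 4)*(w^2 + 2*w + 1) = w*(w - 5)*(w + 1)*(w + 4)*(w + 1)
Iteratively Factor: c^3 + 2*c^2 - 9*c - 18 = (c + 2)*(c^2 - 9) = (c + 2)*(c + 3)*(c - 3)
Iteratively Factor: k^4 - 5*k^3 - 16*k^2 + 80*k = (k - 4)*(k^3 - k^2 - 20*k) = (k - 4)*(k + 4)*(k^2 - 5*k) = k*(k - 4)*(k + 4)*(k - 5)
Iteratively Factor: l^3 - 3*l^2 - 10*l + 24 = (l - 4)*(l^2 + l - 6) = (l - 4)*(l - 2)*(l + 3)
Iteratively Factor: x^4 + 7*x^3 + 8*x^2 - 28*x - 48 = (x + 3)*(x^3 + 4*x^2 - 4*x - 16) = (x + 2)*(x + 3)*(x^2 + 2*x - 8) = (x + 2)*(x + 3)*(x + 4)*(x - 2)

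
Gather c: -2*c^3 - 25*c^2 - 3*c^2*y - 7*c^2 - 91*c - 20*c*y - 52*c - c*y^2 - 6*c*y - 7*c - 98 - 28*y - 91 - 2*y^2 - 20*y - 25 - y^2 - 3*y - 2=-2*c^3 + c^2*(-3*y - 32) + c*(-y^2 - 26*y - 150) - 3*y^2 - 51*y - 216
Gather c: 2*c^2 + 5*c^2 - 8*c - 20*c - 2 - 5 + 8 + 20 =7*c^2 - 28*c + 21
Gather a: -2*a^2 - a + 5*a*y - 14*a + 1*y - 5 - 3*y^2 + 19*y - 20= -2*a^2 + a*(5*y - 15) - 3*y^2 + 20*y - 25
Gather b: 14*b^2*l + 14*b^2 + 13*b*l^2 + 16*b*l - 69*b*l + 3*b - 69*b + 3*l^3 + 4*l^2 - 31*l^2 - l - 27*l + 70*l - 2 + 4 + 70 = b^2*(14*l + 14) + b*(13*l^2 - 53*l - 66) + 3*l^3 - 27*l^2 + 42*l + 72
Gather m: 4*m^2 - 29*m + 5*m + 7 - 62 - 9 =4*m^2 - 24*m - 64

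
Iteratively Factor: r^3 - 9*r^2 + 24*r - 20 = (r - 2)*(r^2 - 7*r + 10) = (r - 2)^2*(r - 5)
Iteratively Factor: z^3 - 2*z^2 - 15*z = (z - 5)*(z^2 + 3*z) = z*(z - 5)*(z + 3)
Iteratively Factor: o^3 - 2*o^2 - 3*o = (o - 3)*(o^2 + o) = o*(o - 3)*(o + 1)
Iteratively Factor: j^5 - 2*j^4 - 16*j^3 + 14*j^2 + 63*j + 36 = (j + 3)*(j^4 - 5*j^3 - j^2 + 17*j + 12) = (j - 4)*(j + 3)*(j^3 - j^2 - 5*j - 3) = (j - 4)*(j - 3)*(j + 3)*(j^2 + 2*j + 1) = (j - 4)*(j - 3)*(j + 1)*(j + 3)*(j + 1)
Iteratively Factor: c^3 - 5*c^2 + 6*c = (c - 3)*(c^2 - 2*c) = c*(c - 3)*(c - 2)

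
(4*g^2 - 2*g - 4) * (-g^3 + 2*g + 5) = -4*g^5 + 2*g^4 + 12*g^3 + 16*g^2 - 18*g - 20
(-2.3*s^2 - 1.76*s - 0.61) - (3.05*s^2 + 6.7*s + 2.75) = -5.35*s^2 - 8.46*s - 3.36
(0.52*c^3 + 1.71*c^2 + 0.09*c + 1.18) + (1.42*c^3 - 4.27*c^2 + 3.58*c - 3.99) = 1.94*c^3 - 2.56*c^2 + 3.67*c - 2.81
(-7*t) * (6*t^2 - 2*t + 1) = -42*t^3 + 14*t^2 - 7*t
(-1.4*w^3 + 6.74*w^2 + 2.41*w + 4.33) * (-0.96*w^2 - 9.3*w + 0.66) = 1.344*w^5 + 6.5496*w^4 - 65.9196*w^3 - 22.1214*w^2 - 38.6784*w + 2.8578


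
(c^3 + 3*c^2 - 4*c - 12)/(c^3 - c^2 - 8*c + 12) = (c + 2)/(c - 2)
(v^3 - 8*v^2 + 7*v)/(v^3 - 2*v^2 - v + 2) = v*(v - 7)/(v^2 - v - 2)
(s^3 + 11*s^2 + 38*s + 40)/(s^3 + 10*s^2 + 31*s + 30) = (s + 4)/(s + 3)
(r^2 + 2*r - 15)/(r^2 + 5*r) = (r - 3)/r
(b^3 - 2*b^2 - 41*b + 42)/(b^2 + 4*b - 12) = (b^2 - 8*b + 7)/(b - 2)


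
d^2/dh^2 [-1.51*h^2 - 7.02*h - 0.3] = -3.02000000000000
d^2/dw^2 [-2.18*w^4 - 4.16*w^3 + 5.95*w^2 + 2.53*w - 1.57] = -26.16*w^2 - 24.96*w + 11.9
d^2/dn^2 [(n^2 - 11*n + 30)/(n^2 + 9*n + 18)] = 8*(-5*n^3 + 9*n^2 + 351*n + 999)/(n^6 + 27*n^5 + 297*n^4 + 1701*n^3 + 5346*n^2 + 8748*n + 5832)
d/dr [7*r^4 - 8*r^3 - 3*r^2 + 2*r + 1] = 28*r^3 - 24*r^2 - 6*r + 2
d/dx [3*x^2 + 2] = 6*x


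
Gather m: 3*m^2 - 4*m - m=3*m^2 - 5*m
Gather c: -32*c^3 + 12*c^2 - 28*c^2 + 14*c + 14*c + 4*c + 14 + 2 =-32*c^3 - 16*c^2 + 32*c + 16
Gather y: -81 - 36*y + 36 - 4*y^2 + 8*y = -4*y^2 - 28*y - 45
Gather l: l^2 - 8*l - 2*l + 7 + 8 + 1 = l^2 - 10*l + 16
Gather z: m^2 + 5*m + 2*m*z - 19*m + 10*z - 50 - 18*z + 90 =m^2 - 14*m + z*(2*m - 8) + 40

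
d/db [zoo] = 0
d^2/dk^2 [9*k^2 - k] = 18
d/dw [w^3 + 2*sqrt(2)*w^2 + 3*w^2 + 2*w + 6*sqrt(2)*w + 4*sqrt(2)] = 3*w^2 + 4*sqrt(2)*w + 6*w + 2 + 6*sqrt(2)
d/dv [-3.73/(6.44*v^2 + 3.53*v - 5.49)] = (48.0424*v + 13.1669)/(6.44*v^2 + 3.53*v - 5.49)^2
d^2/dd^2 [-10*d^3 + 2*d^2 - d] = 4 - 60*d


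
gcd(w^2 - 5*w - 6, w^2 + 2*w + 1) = w + 1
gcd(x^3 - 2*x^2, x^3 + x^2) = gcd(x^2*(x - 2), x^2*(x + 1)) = x^2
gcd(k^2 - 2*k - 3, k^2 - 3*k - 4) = k + 1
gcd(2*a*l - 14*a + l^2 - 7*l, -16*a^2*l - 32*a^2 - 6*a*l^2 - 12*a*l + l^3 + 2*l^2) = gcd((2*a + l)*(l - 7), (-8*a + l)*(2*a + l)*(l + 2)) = 2*a + l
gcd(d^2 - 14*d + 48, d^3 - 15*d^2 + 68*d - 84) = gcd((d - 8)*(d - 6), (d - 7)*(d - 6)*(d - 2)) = d - 6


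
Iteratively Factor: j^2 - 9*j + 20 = (j - 5)*(j - 4)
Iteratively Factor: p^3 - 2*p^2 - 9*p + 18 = (p + 3)*(p^2 - 5*p + 6) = (p - 2)*(p + 3)*(p - 3)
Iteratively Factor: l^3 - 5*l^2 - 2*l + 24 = (l + 2)*(l^2 - 7*l + 12) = (l - 3)*(l + 2)*(l - 4)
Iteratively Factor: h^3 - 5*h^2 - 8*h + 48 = (h + 3)*(h^2 - 8*h + 16) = (h - 4)*(h + 3)*(h - 4)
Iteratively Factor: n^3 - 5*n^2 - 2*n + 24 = (n - 4)*(n^2 - n - 6) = (n - 4)*(n - 3)*(n + 2)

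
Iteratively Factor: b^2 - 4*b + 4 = (b - 2)*(b - 2)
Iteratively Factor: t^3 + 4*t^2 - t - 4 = (t + 1)*(t^2 + 3*t - 4) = (t + 1)*(t + 4)*(t - 1)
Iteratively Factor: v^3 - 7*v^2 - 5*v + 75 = (v - 5)*(v^2 - 2*v - 15) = (v - 5)^2*(v + 3)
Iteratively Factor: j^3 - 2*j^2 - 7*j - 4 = (j - 4)*(j^2 + 2*j + 1) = (j - 4)*(j + 1)*(j + 1)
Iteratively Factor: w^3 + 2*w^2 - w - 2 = (w + 1)*(w^2 + w - 2) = (w - 1)*(w + 1)*(w + 2)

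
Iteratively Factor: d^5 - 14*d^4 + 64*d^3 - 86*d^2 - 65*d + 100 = (d - 5)*(d^4 - 9*d^3 + 19*d^2 + 9*d - 20) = (d - 5)*(d + 1)*(d^3 - 10*d^2 + 29*d - 20) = (d - 5)*(d - 4)*(d + 1)*(d^2 - 6*d + 5) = (d - 5)*(d - 4)*(d - 1)*(d + 1)*(d - 5)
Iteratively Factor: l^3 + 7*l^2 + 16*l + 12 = (l + 2)*(l^2 + 5*l + 6) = (l + 2)*(l + 3)*(l + 2)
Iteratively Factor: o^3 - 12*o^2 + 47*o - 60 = (o - 4)*(o^2 - 8*o + 15) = (o - 5)*(o - 4)*(o - 3)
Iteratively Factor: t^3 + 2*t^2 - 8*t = (t)*(t^2 + 2*t - 8) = t*(t - 2)*(t + 4)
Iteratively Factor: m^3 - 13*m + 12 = (m - 1)*(m^2 + m - 12) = (m - 3)*(m - 1)*(m + 4)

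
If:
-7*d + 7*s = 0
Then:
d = s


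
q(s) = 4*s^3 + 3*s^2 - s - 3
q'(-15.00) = 2609.00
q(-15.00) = -12813.00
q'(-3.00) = 89.00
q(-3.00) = -81.00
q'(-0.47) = -1.17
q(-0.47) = -2.28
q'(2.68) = 101.27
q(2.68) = 92.86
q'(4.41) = 258.84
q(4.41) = 394.00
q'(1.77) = 47.21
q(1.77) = 26.81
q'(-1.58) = 19.48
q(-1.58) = -9.71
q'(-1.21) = 9.31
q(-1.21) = -4.48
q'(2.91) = 118.08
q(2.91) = 118.06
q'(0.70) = 9.08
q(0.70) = -0.86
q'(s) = 12*s^2 + 6*s - 1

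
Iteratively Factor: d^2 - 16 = (d - 4)*(d + 4)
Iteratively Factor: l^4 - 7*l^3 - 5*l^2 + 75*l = (l + 3)*(l^3 - 10*l^2 + 25*l) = l*(l + 3)*(l^2 - 10*l + 25) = l*(l - 5)*(l + 3)*(l - 5)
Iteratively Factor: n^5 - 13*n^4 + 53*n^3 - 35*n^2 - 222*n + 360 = (n - 4)*(n^4 - 9*n^3 + 17*n^2 + 33*n - 90) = (n - 4)*(n - 3)*(n^3 - 6*n^2 - n + 30) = (n - 4)*(n - 3)*(n + 2)*(n^2 - 8*n + 15) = (n - 4)*(n - 3)^2*(n + 2)*(n - 5)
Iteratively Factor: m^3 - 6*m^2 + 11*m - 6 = (m - 3)*(m^2 - 3*m + 2) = (m - 3)*(m - 1)*(m - 2)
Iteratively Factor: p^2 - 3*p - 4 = (p + 1)*(p - 4)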